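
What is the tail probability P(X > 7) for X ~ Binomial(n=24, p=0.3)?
0.435326

We have X ~ Binomial(n=24, p=0.3).

P(X > 7) = 1 - P(X ≤ 7)
                = 1 - F(7)
                = 1 - 0.564674
                = 0.435326

So there's approximately a 43.5% chance that X exceeds 7.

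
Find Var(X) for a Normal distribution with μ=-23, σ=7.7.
59.2900

We have X ~ Normal(μ=-23, σ=7.7).

For a Normal distribution with μ=-23, σ=7.7:
Var(X) = 59.2900

The variance measures the spread of the distribution around the mean.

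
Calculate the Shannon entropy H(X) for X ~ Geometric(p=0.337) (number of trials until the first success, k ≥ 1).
1.8962 nats

We have X ~ Geometric(p=0.337) (number of trials until the first success, k ≥ 1).

The Shannon entropy measures the uncertainty or information content of the distribution.

For a Geometric distribution with p=0.337 (number of trials until the first success, k ≥ 1):
H(X) = 1.8962 nats

(In bits, this would be 2.7357 bits.)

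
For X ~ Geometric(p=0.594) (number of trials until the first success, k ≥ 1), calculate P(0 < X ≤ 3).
0.933077

We have X ~ Geometric(p=0.594) (number of trials until the first success, k ≥ 1).

To find P(0 < X ≤ 3), we use:
P(0 < X ≤ 3) = P(X ≤ 3) - P(X ≤ 0)
                 = F(3) - F(0)
                 = 0.933077 - 0.000000
                 = 0.933077

So there's approximately a 93.3% chance that X falls in this range.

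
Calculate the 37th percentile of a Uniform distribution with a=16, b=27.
20.0700

We have X ~ Uniform(a=16, b=27).

We want to find x such that P(X ≤ x) = 0.37.

This is the 37th percentile, which means 37% of values fall below this point.

Using the inverse CDF (quantile function):
x = F⁻¹(0.37) = 20.0700

Verification: P(X ≤ 20.0700) = 0.37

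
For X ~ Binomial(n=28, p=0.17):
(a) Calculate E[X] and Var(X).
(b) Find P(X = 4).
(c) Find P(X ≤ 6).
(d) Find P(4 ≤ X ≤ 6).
(a) E[X] = 4.7600, Var(X) = 3.9508
(b) P(X = 4) = 0.195386
(c) P(X ≤ 6) = 0.813429
(d) P(4 ≤ X ≤ 6) = 0.538295

We have X ~ Binomial(n=28, p=0.17).

(a) Moments:
E[X] = 4.7600
Var(X) = 3.9508
σ = √Var(X) = 1.9877

(b) Point probability using PMF:
P(X = 4) = 0.195386

(c) Cumulative probability using CDF:
P(X ≤ 6) = F(6) = 0.813429

(d) Range probability:
P(4 ≤ X ≤ 6) = P(X ≤ 6) - P(X ≤ 3)
                   = F(6) - F(3)
                   = 0.813429 - 0.275135
                   = 0.538295

This means approximately 53.8% of outcomes fall in the interval [4, 6].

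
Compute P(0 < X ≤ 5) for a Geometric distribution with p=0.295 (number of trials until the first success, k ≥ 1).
0.825841

We have X ~ Geometric(p=0.295) (number of trials until the first success, k ≥ 1).

To find P(0 < X ≤ 5), we use:
P(0 < X ≤ 5) = P(X ≤ 5) - P(X ≤ 0)
                 = F(5) - F(0)
                 = 0.825841 - 0.000000
                 = 0.825841

So there's approximately a 82.6% chance that X falls in this range.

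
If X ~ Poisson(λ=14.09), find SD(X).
3.7537

We have X ~ Poisson(λ=14.09).

For a Poisson distribution with λ=14.09:
σ = √Var(X) = 3.7537

The standard deviation is the square root of the variance.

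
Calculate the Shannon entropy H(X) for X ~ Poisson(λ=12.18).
2.6617 nats

We have X ~ Poisson(λ=12.18).

The Shannon entropy measures the uncertainty or information content of the distribution.

For a Poisson distribution with λ=12.18:
H(X) = 2.6617 nats

(In bits, this would be 3.8400 bits.)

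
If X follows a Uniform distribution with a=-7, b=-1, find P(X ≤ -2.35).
0.775000

We have X ~ Uniform(a=-7, b=-1).

The CDF gives us P(X ≤ k).

Using the CDF:
P(X ≤ -2.35) = 0.775000

This means there's approximately a 77.5% chance that X is at most -2.35.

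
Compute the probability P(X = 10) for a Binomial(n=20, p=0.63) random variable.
0.087503

We have X ~ Binomial(n=20, p=0.63).

For a Binomial distribution, the PMF gives us the probability of each outcome.

Using the PMF formula:
P(X = 10) = 0.087503

Rounded to 4 decimal places: 0.0875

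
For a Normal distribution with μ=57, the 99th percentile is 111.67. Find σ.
σ = 23.5004

For X ~ Normal(μ, σ), the p-th percentile satisfies x = μ + z_p × σ,
where z_p = Φ⁻¹(p) is the standard normal quantile.

Step 1: z_{0.99} = Φ⁻¹(0.99) = 2.3263

Step 2: Solve for σ:
111.67 = 57 + 2.3263 × σ
σ = (111.67 - 57) / 2.3263
σ = 54.67 / 2.3263
σ = 23.5004

Verification: μ + z × σ = 57 + 2.3263 × 23.5004 = 111.67 ✓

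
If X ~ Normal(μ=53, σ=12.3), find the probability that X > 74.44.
0.040659

We have X ~ Normal(μ=53, σ=12.3).

P(X > 74.44) = 1 - P(X ≤ 74.44)
                = 1 - F(74.44)
                = 1 - 0.959341
                = 0.040659

So there's approximately a 4.1% chance that X exceeds 74.44.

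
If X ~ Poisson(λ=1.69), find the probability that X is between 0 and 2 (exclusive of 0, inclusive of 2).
0.575341

We have X ~ Poisson(λ=1.69).

To find P(0 < X ≤ 2), we use:
P(0 < X ≤ 2) = P(X ≤ 2) - P(X ≤ 0)
                 = F(2) - F(0)
                 = 0.759861 - 0.184520
                 = 0.575341

So there's approximately a 57.5% chance that X falls in this range.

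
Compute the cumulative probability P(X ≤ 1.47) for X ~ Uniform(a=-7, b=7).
0.605000

We have X ~ Uniform(a=-7, b=7).

The CDF gives us P(X ≤ k).

Using the CDF:
P(X ≤ 1.47) = 0.605000

This means there's approximately a 60.5% chance that X is at most 1.47.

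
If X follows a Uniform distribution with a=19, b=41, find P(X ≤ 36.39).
0.790455

We have X ~ Uniform(a=19, b=41).

The CDF gives us P(X ≤ k).

Using the CDF:
P(X ≤ 36.39) = 0.790455

This means there's approximately a 79.0% chance that X is at most 36.39.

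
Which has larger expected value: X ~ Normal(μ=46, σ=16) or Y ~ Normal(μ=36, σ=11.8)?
X has larger mean (46.0000 > 36.0000)

Compute the expected value for each distribution:

X ~ Normal(μ=46, σ=16):
E[X] = 46.0000

Y ~ Normal(μ=36, σ=11.8):
E[Y] = 36.0000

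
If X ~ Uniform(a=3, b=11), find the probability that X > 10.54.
0.057500

We have X ~ Uniform(a=3, b=11).

P(X > 10.54) = 1 - P(X ≤ 10.54)
                = 1 - F(10.54)
                = 1 - 0.942500
                = 0.057500

So there's approximately a 5.8% chance that X exceeds 10.54.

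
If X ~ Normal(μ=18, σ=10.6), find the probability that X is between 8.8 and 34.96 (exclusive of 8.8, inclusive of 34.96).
0.752483

We have X ~ Normal(μ=18, σ=10.6).

To find P(8.8 < X ≤ 34.96), we use:
P(8.8 < X ≤ 34.96) = P(X ≤ 34.96) - P(X ≤ 8.8)
                 = F(34.96) - F(8.8)
                 = 0.945201 - 0.192718
                 = 0.752483

So there's approximately a 75.2% chance that X falls in this range.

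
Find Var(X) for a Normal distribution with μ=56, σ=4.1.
16.8100

We have X ~ Normal(μ=56, σ=4.1).

For a Normal distribution with μ=56, σ=4.1:
Var(X) = 16.8100

The variance measures the spread of the distribution around the mean.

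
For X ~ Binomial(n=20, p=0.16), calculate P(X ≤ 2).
0.357998

We have X ~ Binomial(n=20, p=0.16).

The CDF gives us P(X ≤ k).

Using the CDF:
P(X ≤ 2) = 0.357998

This means there's approximately a 35.8% chance that X is at most 2.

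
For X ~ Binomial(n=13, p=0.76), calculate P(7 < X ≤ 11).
0.788421

We have X ~ Binomial(n=13, p=0.76).

To find P(7 < X ≤ 11), we use:
P(7 < X ≤ 11) = P(X ≤ 11) - P(X ≤ 7)
                 = F(11) - F(7)
                 = 0.855923 - 0.067502
                 = 0.788421

So there's approximately a 78.8% chance that X falls in this range.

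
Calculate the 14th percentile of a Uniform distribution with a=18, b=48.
22.2000

We have X ~ Uniform(a=18, b=48).

We want to find x such that P(X ≤ x) = 0.14.

This is the 14th percentile, which means 14% of values fall below this point.

Using the inverse CDF (quantile function):
x = F⁻¹(0.14) = 22.2000

Verification: P(X ≤ 22.2000) = 0.14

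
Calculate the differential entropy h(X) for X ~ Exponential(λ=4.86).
-0.5810 nats

We have X ~ Exponential(λ=4.86).

The differential entropy measures the uncertainty or information content of the distribution.

For an Exponential distribution with λ=4.86:
h(X) = -0.5810 nats

(In bits, this would be -0.8383 bits.)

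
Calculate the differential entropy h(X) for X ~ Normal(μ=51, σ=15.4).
4.1533 nats

We have X ~ Normal(μ=51, σ=15.4).

The differential entropy measures the uncertainty or information content of the distribution.

For a Normal distribution with μ=51, σ=15.4:
h(X) = 4.1533 nats

(In bits, this would be 5.9920 bits.)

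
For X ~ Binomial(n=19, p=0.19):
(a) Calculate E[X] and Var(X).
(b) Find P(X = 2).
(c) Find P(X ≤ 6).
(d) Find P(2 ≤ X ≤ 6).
(a) E[X] = 3.6100, Var(X) = 2.9241
(b) P(X = 2) = 0.171691
(c) P(X ≤ 6) = 0.946765
(d) P(2 ≤ X ≤ 6) = 0.847190

We have X ~ Binomial(n=19, p=0.19).

(a) Moments:
E[X] = 3.6100
Var(X) = 2.9241
σ = √Var(X) = 1.7100

(b) Point probability using PMF:
P(X = 2) = 0.171691

(c) Cumulative probability using CDF:
P(X ≤ 6) = F(6) = 0.946765

(d) Range probability:
P(2 ≤ X ≤ 6) = P(X ≤ 6) - P(X ≤ 1)
                   = F(6) - F(1)
                   = 0.946765 - 0.099576
                   = 0.847190

This means approximately 84.7% of outcomes fall in the interval [2, 6].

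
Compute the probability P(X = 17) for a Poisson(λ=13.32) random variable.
0.060353

We have X ~ Poisson(λ=13.32).

For a Poisson distribution, the PMF gives us the probability of each outcome.

Using the PMF formula:
P(X = 17) = 0.060353

Rounded to 4 decimal places: 0.0604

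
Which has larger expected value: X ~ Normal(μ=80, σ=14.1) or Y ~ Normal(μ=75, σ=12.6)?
X has larger mean (80.0000 > 75.0000)

Compute the expected value for each distribution:

X ~ Normal(μ=80, σ=14.1):
E[X] = 80.0000

Y ~ Normal(μ=75, σ=12.6):
E[Y] = 75.0000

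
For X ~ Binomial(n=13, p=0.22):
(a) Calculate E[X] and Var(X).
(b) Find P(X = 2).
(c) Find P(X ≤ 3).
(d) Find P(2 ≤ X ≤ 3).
(a) E[X] = 2.8600, Var(X) = 2.2308
(b) P(X = 2) = 0.245460
(c) P(X ≤ 3) = 0.683914
(d) P(2 ≤ X ≤ 3) = 0.499312

We have X ~ Binomial(n=13, p=0.22).

(a) Moments:
E[X] = 2.8600
Var(X) = 2.2308
σ = √Var(X) = 1.4936

(b) Point probability using PMF:
P(X = 2) = 0.245460

(c) Cumulative probability using CDF:
P(X ≤ 3) = F(3) = 0.683914

(d) Range probability:
P(2 ≤ X ≤ 3) = P(X ≤ 3) - P(X ≤ 1)
                   = F(3) - F(1)
                   = 0.683914 - 0.184602
                   = 0.499312

This means approximately 49.9% of outcomes fall in the interval [2, 3].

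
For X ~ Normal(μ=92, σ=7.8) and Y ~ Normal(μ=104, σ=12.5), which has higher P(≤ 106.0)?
X has higher probability (P(X ≤ 106.0) = 0.9637 > P(Y ≤ 106.0) = 0.5636)

Compute P(≤ 106.0) for each distribution:

X ~ Normal(μ=92, σ=7.8):
P(X ≤ 106.0) = 0.9637

Y ~ Normal(μ=104, σ=12.5):
P(Y ≤ 106.0) = 0.5636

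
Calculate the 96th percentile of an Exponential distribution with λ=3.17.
1.0154

We have X ~ Exponential(λ=3.17).

We want to find x such that P(X ≤ x) = 0.96.

This is the 96th percentile, which means 96% of values fall below this point.

Using the inverse CDF (quantile function):
x = F⁻¹(0.96) = 1.0154

Verification: P(X ≤ 1.0154) = 0.96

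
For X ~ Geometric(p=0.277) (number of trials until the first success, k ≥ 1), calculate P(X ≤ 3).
0.622067

We have X ~ Geometric(p=0.277) (number of trials until the first success, k ≥ 1).

The CDF gives us P(X ≤ k).

Using the CDF:
P(X ≤ 3) = 0.622067

This means there's approximately a 62.2% chance that X is at most 3.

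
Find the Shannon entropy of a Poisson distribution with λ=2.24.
1.7691 nats

We have X ~ Poisson(λ=2.24).

The Shannon entropy measures the uncertainty or information content of the distribution.

For a Poisson distribution with λ=2.24:
H(X) = 1.7691 nats

(In bits, this would be 2.5523 bits.)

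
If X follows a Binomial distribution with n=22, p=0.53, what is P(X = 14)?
0.105071

We have X ~ Binomial(n=22, p=0.53).

For a Binomial distribution, the PMF gives us the probability of each outcome.

Using the PMF formula:
P(X = 14) = 0.105071

Rounded to 4 decimal places: 0.1051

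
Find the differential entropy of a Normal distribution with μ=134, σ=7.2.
3.3930 nats

We have X ~ Normal(μ=134, σ=7.2).

The differential entropy measures the uncertainty or information content of the distribution.

For a Normal distribution with μ=134, σ=7.2:
h(X) = 3.3930 nats

(In bits, this would be 4.8951 bits.)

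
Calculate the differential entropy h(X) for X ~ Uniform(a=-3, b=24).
3.2958 nats

We have X ~ Uniform(a=-3, b=24).

The differential entropy measures the uncertainty or information content of the distribution.

For a Uniform distribution with a=-3, b=24:
h(X) = 3.2958 nats

(In bits, this would be 4.7549 bits.)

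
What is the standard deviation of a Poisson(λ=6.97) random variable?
2.6401

We have X ~ Poisson(λ=6.97).

For a Poisson distribution with λ=6.97:
σ = √Var(X) = 2.6401

The standard deviation is the square root of the variance.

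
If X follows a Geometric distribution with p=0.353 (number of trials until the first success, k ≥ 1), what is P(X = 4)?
0.095607

We have X ~ Geometric(p=0.353) (number of trials until the first success, k ≥ 1).

For a Geometric distribution, the PMF gives us the probability of each outcome.

Using the PMF formula:
P(X = 4) = 0.095607

Rounded to 4 decimal places: 0.0956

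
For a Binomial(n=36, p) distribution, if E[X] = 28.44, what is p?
p = 0.79

For a Binomial(n, p) distribution:
E[X] = n × p

Given n = 36 and E[X] = 28.44:
28.44 = 36 × p
p = 28.44 / 36 = 0.79

Verification: Binomial(36, 0.79) has E[X] = 28.44 ✓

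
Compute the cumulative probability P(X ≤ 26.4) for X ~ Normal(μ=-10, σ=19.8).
0.966997

We have X ~ Normal(μ=-10, σ=19.8).

The CDF gives us P(X ≤ k).

Using the CDF:
P(X ≤ 26.4) = 0.966997

This means there's approximately a 96.7% chance that X is at most 26.4.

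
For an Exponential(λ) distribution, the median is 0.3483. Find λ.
λ = 1.9901

For X ~ Exponential(λ), the CDF is F(x) = 1 - e^(-λx).
The median m satisfies F(m) = 0.5:
1 - e^(-λm) = 0.5
e^(-λm) = 0.5
λm = ln(2)
m = ln(2) / λ

Given m = 0.3483:
λ = ln(2) / 0.3483 = 0.693147 / 0.3483 = 1.9901

Verification: ln(2) / 1.9901 = 0.3483 ✓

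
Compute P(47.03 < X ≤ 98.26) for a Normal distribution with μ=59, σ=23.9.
0.641532

We have X ~ Normal(μ=59, σ=23.9).

To find P(47.03 < X ≤ 98.26), we use:
P(47.03 < X ≤ 98.26) = P(X ≤ 98.26) - P(X ≤ 47.03)
                 = F(98.26) - F(47.03)
                 = 0.949775 - 0.308243
                 = 0.641532

So there's approximately a 64.2% chance that X falls in this range.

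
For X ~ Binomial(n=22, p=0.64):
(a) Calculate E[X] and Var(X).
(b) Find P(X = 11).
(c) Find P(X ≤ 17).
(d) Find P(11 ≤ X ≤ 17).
(a) E[X] = 14.0800, Var(X) = 5.0688
(b) P(X = 11) = 0.068511
(c) P(X ≤ 17) = 0.940498
(d) P(11 ≤ X ≤ 17) = 0.882198

We have X ~ Binomial(n=22, p=0.64).

(a) Moments:
E[X] = 14.0800
Var(X) = 5.0688
σ = √Var(X) = 2.2514

(b) Point probability using PMF:
P(X = 11) = 0.068511

(c) Cumulative probability using CDF:
P(X ≤ 17) = F(17) = 0.940498

(d) Range probability:
P(11 ≤ X ≤ 17) = P(X ≤ 17) - P(X ≤ 10)
                   = F(17) - F(10)
                   = 0.940498 - 0.058300
                   = 0.882198

This means approximately 88.2% of outcomes fall in the interval [11, 17].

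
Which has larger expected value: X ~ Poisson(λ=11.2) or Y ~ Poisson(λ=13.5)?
Y has larger mean (13.5000 > 11.2000)

Compute the expected value for each distribution:

X ~ Poisson(λ=11.2):
E[X] = 11.2000

Y ~ Poisson(λ=13.5):
E[Y] = 13.5000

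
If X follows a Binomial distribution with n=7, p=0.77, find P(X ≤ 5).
0.503955

We have X ~ Binomial(n=7, p=0.77).

The CDF gives us P(X ≤ k).

Using the CDF:
P(X ≤ 5) = 0.503955

This means there's approximately a 50.4% chance that X is at most 5.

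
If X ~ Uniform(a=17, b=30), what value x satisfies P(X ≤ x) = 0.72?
26.3600

We have X ~ Uniform(a=17, b=30).

We want to find x such that P(X ≤ x) = 0.72.

This is the 72nd percentile, which means 72% of values fall below this point.

Using the inverse CDF (quantile function):
x = F⁻¹(0.72) = 26.3600

Verification: P(X ≤ 26.3600) = 0.72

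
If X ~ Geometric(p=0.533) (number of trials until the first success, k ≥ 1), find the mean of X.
1.8762

We have X ~ Geometric(p=0.533) (number of trials until the first success, k ≥ 1).

For a Geometric distribution with p=0.533 (number of trials until the first success, k ≥ 1):
E[X] = 1.8762

This is the expected (average) value of X.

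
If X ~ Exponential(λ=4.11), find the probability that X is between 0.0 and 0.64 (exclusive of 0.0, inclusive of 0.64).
0.927950

We have X ~ Exponential(λ=4.11).

To find P(0.0 < X ≤ 0.64), we use:
P(0.0 < X ≤ 0.64) = P(X ≤ 0.64) - P(X ≤ 0.0)
                 = F(0.64) - F(0.0)
                 = 0.927950 - 0.000000
                 = 0.927950

So there's approximately a 92.8% chance that X falls in this range.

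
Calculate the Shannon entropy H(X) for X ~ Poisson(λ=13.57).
2.7165 nats

We have X ~ Poisson(λ=13.57).

The Shannon entropy measures the uncertainty or information content of the distribution.

For a Poisson distribution with λ=13.57:
H(X) = 2.7165 nats

(In bits, this would be 3.9190 bits.)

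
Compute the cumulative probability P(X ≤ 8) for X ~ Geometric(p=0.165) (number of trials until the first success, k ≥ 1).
0.763685

We have X ~ Geometric(p=0.165) (number of trials until the first success, k ≥ 1).

The CDF gives us P(X ≤ k).

Using the CDF:
P(X ≤ 8) = 0.763685

This means there's approximately a 76.4% chance that X is at most 8.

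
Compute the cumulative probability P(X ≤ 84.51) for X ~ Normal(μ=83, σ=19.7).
0.530549

We have X ~ Normal(μ=83, σ=19.7).

The CDF gives us P(X ≤ k).

Using the CDF:
P(X ≤ 84.51) = 0.530549

This means there's approximately a 53.1% chance that X is at most 84.51.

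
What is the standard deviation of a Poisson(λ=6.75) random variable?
2.5981

We have X ~ Poisson(λ=6.75).

For a Poisson distribution with λ=6.75:
σ = √Var(X) = 2.5981

The standard deviation is the square root of the variance.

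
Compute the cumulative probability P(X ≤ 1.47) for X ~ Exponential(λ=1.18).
0.823529

We have X ~ Exponential(λ=1.18).

The CDF gives us P(X ≤ k).

Using the CDF:
P(X ≤ 1.47) = 0.823529

This means there's approximately a 82.4% chance that X is at most 1.47.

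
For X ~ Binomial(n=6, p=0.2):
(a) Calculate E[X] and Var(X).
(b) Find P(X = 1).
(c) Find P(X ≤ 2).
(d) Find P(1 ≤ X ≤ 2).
(a) E[X] = 1.2000, Var(X) = 0.9600
(b) P(X = 1) = 0.393216
(c) P(X ≤ 2) = 0.901120
(d) P(1 ≤ X ≤ 2) = 0.638976

We have X ~ Binomial(n=6, p=0.2).

(a) Moments:
E[X] = 1.2000
Var(X) = 0.9600
σ = √Var(X) = 0.9798

(b) Point probability using PMF:
P(X = 1) = 0.393216

(c) Cumulative probability using CDF:
P(X ≤ 2) = F(2) = 0.901120

(d) Range probability:
P(1 ≤ X ≤ 2) = P(X ≤ 2) - P(X ≤ 0)
                   = F(2) - F(0)
                   = 0.901120 - 0.262144
                   = 0.638976

This means approximately 63.9% of outcomes fall in the interval [1, 2].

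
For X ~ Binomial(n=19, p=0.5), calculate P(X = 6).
0.051750

We have X ~ Binomial(n=19, p=0.5).

For a Binomial distribution, the PMF gives us the probability of each outcome.

Using the PMF formula:
P(X = 6) = 0.051750

Rounded to 4 decimal places: 0.0518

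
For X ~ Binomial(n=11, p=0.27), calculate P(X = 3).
0.261914

We have X ~ Binomial(n=11, p=0.27).

For a Binomial distribution, the PMF gives us the probability of each outcome.

Using the PMF formula:
P(X = 3) = 0.261914

Rounded to 4 decimal places: 0.2619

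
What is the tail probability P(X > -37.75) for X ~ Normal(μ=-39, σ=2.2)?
0.284956

We have X ~ Normal(μ=-39, σ=2.2).

P(X > -37.75) = 1 - P(X ≤ -37.75)
                = 1 - F(-37.75)
                = 1 - 0.715044
                = 0.284956

So there's approximately a 28.5% chance that X exceeds -37.75.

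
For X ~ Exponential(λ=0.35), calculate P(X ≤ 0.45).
0.145723

We have X ~ Exponential(λ=0.35).

The CDF gives us P(X ≤ k).

Using the CDF:
P(X ≤ 0.45) = 0.145723

This means there's approximately a 14.6% chance that X is at most 0.45.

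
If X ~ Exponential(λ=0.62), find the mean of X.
1.6129

We have X ~ Exponential(λ=0.62).

For an Exponential distribution with λ=0.62:
E[X] = 1.6129

This is the expected (average) value of X.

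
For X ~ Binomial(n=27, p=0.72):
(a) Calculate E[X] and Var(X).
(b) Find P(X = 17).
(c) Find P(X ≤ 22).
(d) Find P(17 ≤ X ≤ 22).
(a) E[X] = 19.4400, Var(X) = 5.4432
(b) P(X = 17) = 0.093839
(c) P(X ≤ 22) = 0.910297
(d) P(17 ≤ X ≤ 22) = 0.804049

We have X ~ Binomial(n=27, p=0.72).

(a) Moments:
E[X] = 19.4400
Var(X) = 5.4432
σ = √Var(X) = 2.3331

(b) Point probability using PMF:
P(X = 17) = 0.093839

(c) Cumulative probability using CDF:
P(X ≤ 22) = F(22) = 0.910297

(d) Range probability:
P(17 ≤ X ≤ 22) = P(X ≤ 22) - P(X ≤ 16)
                   = F(22) - F(16)
                   = 0.910297 - 0.106248
                   = 0.804049

This means approximately 80.4% of outcomes fall in the interval [17, 22].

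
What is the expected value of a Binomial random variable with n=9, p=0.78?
7.0200

We have X ~ Binomial(n=9, p=0.78).

For a Binomial distribution with n=9, p=0.78:
E[X] = 7.0200

This is the expected (average) value of X.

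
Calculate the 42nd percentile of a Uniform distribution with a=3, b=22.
10.9800

We have X ~ Uniform(a=3, b=22).

We want to find x such that P(X ≤ x) = 0.42.

This is the 42nd percentile, which means 42% of values fall below this point.

Using the inverse CDF (quantile function):
x = F⁻¹(0.42) = 10.9800

Verification: P(X ≤ 10.9800) = 0.42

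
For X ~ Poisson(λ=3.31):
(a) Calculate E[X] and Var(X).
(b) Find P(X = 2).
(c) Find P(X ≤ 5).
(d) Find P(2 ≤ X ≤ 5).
(a) E[X] = 3.3100, Var(X) = 3.3100
(b) P(X = 2) = 0.200037
(c) P(X ≤ 5) = 0.881671
(d) P(2 ≤ X ≤ 5) = 0.724286

We have X ~ Poisson(λ=3.31).

(a) Moments:
E[X] = 3.3100
Var(X) = 3.3100
σ = √Var(X) = 1.8193

(b) Point probability using PMF:
P(X = 2) = 0.200037

(c) Cumulative probability using CDF:
P(X ≤ 5) = F(5) = 0.881671

(d) Range probability:
P(2 ≤ X ≤ 5) = P(X ≤ 5) - P(X ≤ 1)
                   = F(5) - F(1)
                   = 0.881671 - 0.157385
                   = 0.724286

This means approximately 72.4% of outcomes fall in the interval [2, 5].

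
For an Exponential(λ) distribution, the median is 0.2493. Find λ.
λ = 2.7804

For X ~ Exponential(λ), the CDF is F(x) = 1 - e^(-λx).
The median m satisfies F(m) = 0.5:
1 - e^(-λm) = 0.5
e^(-λm) = 0.5
λm = ln(2)
m = ln(2) / λ

Given m = 0.2493:
λ = ln(2) / 0.2493 = 0.693147 / 0.2493 = 2.7804

Verification: ln(2) / 2.7804 = 0.2493 ✓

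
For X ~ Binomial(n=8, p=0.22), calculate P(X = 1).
0.309154

We have X ~ Binomial(n=8, p=0.22).

For a Binomial distribution, the PMF gives us the probability of each outcome.

Using the PMF formula:
P(X = 1) = 0.309154

Rounded to 4 decimal places: 0.3092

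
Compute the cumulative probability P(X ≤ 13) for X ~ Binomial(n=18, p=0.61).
0.890655

We have X ~ Binomial(n=18, p=0.61).

The CDF gives us P(X ≤ k).

Using the CDF:
P(X ≤ 13) = 0.890655

This means there's approximately a 89.1% chance that X is at most 13.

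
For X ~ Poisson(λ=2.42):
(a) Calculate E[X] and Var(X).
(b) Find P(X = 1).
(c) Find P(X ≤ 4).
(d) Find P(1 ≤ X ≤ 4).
(a) E[X] = 2.4200, Var(X) = 2.4200
(b) P(X = 1) = 0.215190
(c) P(X ≤ 4) = 0.901607
(d) P(1 ≤ X ≤ 4) = 0.812685

We have X ~ Poisson(λ=2.42).

(a) Moments:
E[X] = 2.4200
Var(X) = 2.4200
σ = √Var(X) = 1.5556

(b) Point probability using PMF:
P(X = 1) = 0.215190

(c) Cumulative probability using CDF:
P(X ≤ 4) = F(4) = 0.901607

(d) Range probability:
P(1 ≤ X ≤ 4) = P(X ≤ 4) - P(X ≤ 0)
                   = F(4) - F(0)
                   = 0.901607 - 0.088922
                   = 0.812685

This means approximately 81.3% of outcomes fall in the interval [1, 4].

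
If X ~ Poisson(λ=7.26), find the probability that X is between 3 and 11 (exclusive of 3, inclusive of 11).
0.864842

We have X ~ Poisson(λ=7.26).

To find P(3 < X ≤ 11), we use:
P(3 < X ≤ 11) = P(X ≤ 11) - P(X ≤ 3)
                 = F(11) - F(3)
                 = 0.934021 - 0.069179
                 = 0.864842

So there's approximately a 86.5% chance that X falls in this range.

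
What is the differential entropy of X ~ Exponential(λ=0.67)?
1.4005 nats

We have X ~ Exponential(λ=0.67).

The differential entropy measures the uncertainty or information content of the distribution.

For an Exponential distribution with λ=0.67:
h(X) = 1.4005 nats

(In bits, this would be 2.0205 bits.)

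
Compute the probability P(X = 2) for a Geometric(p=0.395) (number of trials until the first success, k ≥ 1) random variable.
0.238975

We have X ~ Geometric(p=0.395) (number of trials until the first success, k ≥ 1).

For a Geometric distribution, the PMF gives us the probability of each outcome.

Using the PMF formula:
P(X = 2) = 0.238975

Rounded to 4 decimal places: 0.2390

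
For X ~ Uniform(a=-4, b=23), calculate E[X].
9.5000

We have X ~ Uniform(a=-4, b=23).

For a Uniform distribution with a=-4, b=23:
E[X] = 9.5000

This is the expected (average) value of X.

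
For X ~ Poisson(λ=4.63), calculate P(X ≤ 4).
0.507619

We have X ~ Poisson(λ=4.63).

The CDF gives us P(X ≤ k).

Using the CDF:
P(X ≤ 4) = 0.507619

This means there's approximately a 50.8% chance that X is at most 4.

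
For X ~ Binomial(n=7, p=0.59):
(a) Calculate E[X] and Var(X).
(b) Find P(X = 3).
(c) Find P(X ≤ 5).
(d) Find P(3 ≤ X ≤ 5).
(a) E[X] = 4.1300, Var(X) = 1.6933
(b) P(X = 3) = 0.203123
(c) P(X ≤ 5) = 0.854055
(d) P(3 ≤ X ≤ 5) = 0.747798

We have X ~ Binomial(n=7, p=0.59).

(a) Moments:
E[X] = 4.1300
Var(X) = 1.6933
σ = √Var(X) = 1.3013

(b) Point probability using PMF:
P(X = 3) = 0.203123

(c) Cumulative probability using CDF:
P(X ≤ 5) = F(5) = 0.854055

(d) Range probability:
P(3 ≤ X ≤ 5) = P(X ≤ 5) - P(X ≤ 2)
                   = F(5) - F(2)
                   = 0.854055 - 0.106258
                   = 0.747798

This means approximately 74.8% of outcomes fall in the interval [3, 5].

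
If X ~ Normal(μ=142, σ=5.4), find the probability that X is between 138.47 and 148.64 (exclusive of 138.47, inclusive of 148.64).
0.633931

We have X ~ Normal(μ=142, σ=5.4).

To find P(138.47 < X ≤ 148.64), we use:
P(138.47 < X ≤ 148.64) = P(X ≤ 148.64) - P(X ≤ 138.47)
                 = F(148.64) - F(138.47)
                 = 0.890582 - 0.256651
                 = 0.633931

So there's approximately a 63.4% chance that X falls in this range.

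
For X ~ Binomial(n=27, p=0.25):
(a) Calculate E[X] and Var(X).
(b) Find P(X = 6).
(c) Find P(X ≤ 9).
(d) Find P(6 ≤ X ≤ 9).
(a) E[X] = 6.7500, Var(X) = 5.0625
(b) P(X = 6) = 0.171883
(c) P(X ≤ 9) = 0.886745
(d) P(6 ≤ X ≤ 9) = 0.587797

We have X ~ Binomial(n=27, p=0.25).

(a) Moments:
E[X] = 6.7500
Var(X) = 5.0625
σ = √Var(X) = 2.2500

(b) Point probability using PMF:
P(X = 6) = 0.171883

(c) Cumulative probability using CDF:
P(X ≤ 9) = F(9) = 0.886745

(d) Range probability:
P(6 ≤ X ≤ 9) = P(X ≤ 9) - P(X ≤ 5)
                   = F(9) - F(5)
                   = 0.886745 - 0.298948
                   = 0.587797

This means approximately 58.8% of outcomes fall in the interval [6, 9].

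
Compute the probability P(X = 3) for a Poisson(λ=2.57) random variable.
0.216527

We have X ~ Poisson(λ=2.57).

For a Poisson distribution, the PMF gives us the probability of each outcome.

Using the PMF formula:
P(X = 3) = 0.216527

Rounded to 4 decimal places: 0.2165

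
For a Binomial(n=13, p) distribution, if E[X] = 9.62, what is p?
p = 0.74

For a Binomial(n, p) distribution:
E[X] = n × p

Given n = 13 and E[X] = 9.62:
9.62 = 13 × p
p = 9.62 / 13 = 0.74

Verification: Binomial(13, 0.74) has E[X] = 9.62 ✓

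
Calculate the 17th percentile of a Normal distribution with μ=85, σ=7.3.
78.0346

We have X ~ Normal(μ=85, σ=7.3).

We want to find x such that P(X ≤ x) = 0.17.

This is the 17th percentile, which means 17% of values fall below this point.

Using the inverse CDF (quantile function):
x = F⁻¹(0.17) = 78.0346

Verification: P(X ≤ 78.0346) = 0.17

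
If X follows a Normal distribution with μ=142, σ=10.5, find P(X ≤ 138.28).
0.361562

We have X ~ Normal(μ=142, σ=10.5).

The CDF gives us P(X ≤ k).

Using the CDF:
P(X ≤ 138.28) = 0.361562

This means there's approximately a 36.2% chance that X is at most 138.28.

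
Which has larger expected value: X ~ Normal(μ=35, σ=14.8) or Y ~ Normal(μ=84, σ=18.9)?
Y has larger mean (84.0000 > 35.0000)

Compute the expected value for each distribution:

X ~ Normal(μ=35, σ=14.8):
E[X] = 35.0000

Y ~ Normal(μ=84, σ=18.9):
E[Y] = 84.0000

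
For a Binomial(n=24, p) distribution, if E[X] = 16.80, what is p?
p = 0.7

For a Binomial(n, p) distribution:
E[X] = n × p

Given n = 24 and E[X] = 16.80:
16.80 = 24 × p
p = 16.80 / 24 = 0.7

Verification: Binomial(24, 0.7) has E[X] = 16.80 ✓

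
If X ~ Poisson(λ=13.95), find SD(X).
3.7350

We have X ~ Poisson(λ=13.95).

For a Poisson distribution with λ=13.95:
σ = √Var(X) = 3.7350

The standard deviation is the square root of the variance.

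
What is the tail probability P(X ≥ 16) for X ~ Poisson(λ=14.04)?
0.334603

We have X ~ Poisson(λ=14.04).

For discrete distributions, P(X ≥ 16) = 1 - P(X ≤ 15).

P(X ≤ 15) = 0.665397
P(X ≥ 16) = 1 - 0.665397 = 0.334603

So there's approximately a 33.5% chance that X is at least 16.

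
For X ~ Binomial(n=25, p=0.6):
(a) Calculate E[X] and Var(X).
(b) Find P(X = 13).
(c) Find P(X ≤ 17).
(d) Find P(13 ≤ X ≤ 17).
(a) E[X] = 15.0000, Var(X) = 6.0000
(b) P(X = 13) = 0.113950
(c) P(X ≤ 17) = 0.846448
(d) P(13 ≤ X ≤ 17) = 0.692680

We have X ~ Binomial(n=25, p=0.6).

(a) Moments:
E[X] = 15.0000
Var(X) = 6.0000
σ = √Var(X) = 2.4495

(b) Point probability using PMF:
P(X = 13) = 0.113950

(c) Cumulative probability using CDF:
P(X ≤ 17) = F(17) = 0.846448

(d) Range probability:
P(13 ≤ X ≤ 17) = P(X ≤ 17) - P(X ≤ 12)
                   = F(17) - F(12)
                   = 0.846448 - 0.153768
                   = 0.692680

This means approximately 69.3% of outcomes fall in the interval [13, 17].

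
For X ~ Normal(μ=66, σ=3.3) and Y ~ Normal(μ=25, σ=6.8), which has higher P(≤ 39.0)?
Y has higher probability (P(Y ≤ 39.0) = 0.9802 > P(X ≤ 39.0) = 0.0000)

Compute P(≤ 39.0) for each distribution:

X ~ Normal(μ=66, σ=3.3):
P(X ≤ 39.0) = 0.0000

Y ~ Normal(μ=25, σ=6.8):
P(Y ≤ 39.0) = 0.9802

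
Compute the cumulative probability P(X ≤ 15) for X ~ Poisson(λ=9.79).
0.958173

We have X ~ Poisson(λ=9.79).

The CDF gives us P(X ≤ k).

Using the CDF:
P(X ≤ 15) = 0.958173

This means there's approximately a 95.8% chance that X is at most 15.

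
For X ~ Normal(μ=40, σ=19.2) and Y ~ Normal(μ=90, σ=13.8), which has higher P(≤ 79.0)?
X has higher probability (P(X ≤ 79.0) = 0.9789 > P(Y ≤ 79.0) = 0.2127)

Compute P(≤ 79.0) for each distribution:

X ~ Normal(μ=40, σ=19.2):
P(X ≤ 79.0) = 0.9789

Y ~ Normal(μ=90, σ=13.8):
P(Y ≤ 79.0) = 0.2127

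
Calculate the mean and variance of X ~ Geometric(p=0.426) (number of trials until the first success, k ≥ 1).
E[X] = 2.3474, Var(X) = 3.1630

We have X ~ Geometric(p=0.426) (number of trials until the first success, k ≥ 1).

For a Geometric distribution with p=0.426 (number of trials until the first success, k ≥ 1):

Expected value:
E[X] = 2.3474

Variance:
Var(X) = 3.1630

Standard deviation:
σ = √Var(X) = 1.7785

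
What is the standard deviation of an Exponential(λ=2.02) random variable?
0.4950

We have X ~ Exponential(λ=2.02).

For an Exponential distribution with λ=2.02:
σ = √Var(X) = 0.4950

The standard deviation is the square root of the variance.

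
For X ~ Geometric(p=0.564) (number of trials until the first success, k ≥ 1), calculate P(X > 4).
0.036136

We have X ~ Geometric(p=0.564) (number of trials until the first success, k ≥ 1).

P(X > 4) = 1 - P(X ≤ 4)
                = 1 - F(4)
                = 1 - 0.963864
                = 0.036136

So there's approximately a 3.6% chance that X exceeds 4.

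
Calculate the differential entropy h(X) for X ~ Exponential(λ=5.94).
-0.7817 nats

We have X ~ Exponential(λ=5.94).

The differential entropy measures the uncertainty or information content of the distribution.

For an Exponential distribution with λ=5.94:
h(X) = -0.7817 nats

(In bits, this would be -1.1278 bits.)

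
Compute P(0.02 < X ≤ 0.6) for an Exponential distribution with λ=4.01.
0.832756

We have X ~ Exponential(λ=4.01).

To find P(0.02 < X ≤ 0.6), we use:
P(0.02 < X ≤ 0.6) = P(X ≤ 0.6) - P(X ≤ 0.02)
                 = F(0.6) - F(0.02)
                 = 0.909825 - 0.077068
                 = 0.832756

So there's approximately a 83.3% chance that X falls in this range.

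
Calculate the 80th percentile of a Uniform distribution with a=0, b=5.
4.0000

We have X ~ Uniform(a=0, b=5).

We want to find x such that P(X ≤ x) = 0.8.

This is the 80th percentile, which means 80% of values fall below this point.

Using the inverse CDF (quantile function):
x = F⁻¹(0.8) = 4.0000

Verification: P(X ≤ 4.0000) = 0.8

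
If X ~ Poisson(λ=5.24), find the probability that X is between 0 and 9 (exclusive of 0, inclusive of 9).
0.953310

We have X ~ Poisson(λ=5.24).

To find P(0 < X ≤ 9), we use:
P(0 < X ≤ 9) = P(X ≤ 9) - P(X ≤ 0)
                 = F(9) - F(0)
                 = 0.958610 - 0.005300
                 = 0.953310

So there's approximately a 95.3% chance that X falls in this range.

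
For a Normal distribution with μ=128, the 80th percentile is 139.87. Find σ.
σ = 14.1037

For X ~ Normal(μ, σ), the p-th percentile satisfies x = μ + z_p × σ,
where z_p = Φ⁻¹(p) is the standard normal quantile.

Step 1: z_{0.8} = Φ⁻¹(0.8) = 0.8416

Step 2: Solve for σ:
139.87 = 128 + 0.8416 × σ
σ = (139.87 - 128) / 0.8416
σ = 11.87 / 0.8416
σ = 14.1037

Verification: μ + z × σ = 128 + 0.8416 × 14.1037 = 139.87 ✓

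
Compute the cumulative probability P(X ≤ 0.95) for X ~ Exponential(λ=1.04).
0.627679

We have X ~ Exponential(λ=1.04).

The CDF gives us P(X ≤ k).

Using the CDF:
P(X ≤ 0.95) = 0.627679

This means there's approximately a 62.8% chance that X is at most 0.95.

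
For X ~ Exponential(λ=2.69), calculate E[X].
0.3717

We have X ~ Exponential(λ=2.69).

For an Exponential distribution with λ=2.69:
E[X] = 0.3717

This is the expected (average) value of X.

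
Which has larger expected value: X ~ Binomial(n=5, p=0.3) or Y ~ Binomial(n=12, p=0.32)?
Y has larger mean (3.8400 > 1.5000)

Compute the expected value for each distribution:

X ~ Binomial(n=5, p=0.3):
E[X] = 1.5000

Y ~ Binomial(n=12, p=0.32):
E[Y] = 3.8400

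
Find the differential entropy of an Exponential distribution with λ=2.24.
0.1935 nats

We have X ~ Exponential(λ=2.24).

The differential entropy measures the uncertainty or information content of the distribution.

For an Exponential distribution with λ=2.24:
h(X) = 0.1935 nats

(In bits, this would be 0.2792 bits.)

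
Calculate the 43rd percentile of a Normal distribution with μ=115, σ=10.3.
113.1833

We have X ~ Normal(μ=115, σ=10.3).

We want to find x such that P(X ≤ x) = 0.43.

This is the 43rd percentile, which means 43% of values fall below this point.

Using the inverse CDF (quantile function):
x = F⁻¹(0.43) = 113.1833

Verification: P(X ≤ 113.1833) = 0.43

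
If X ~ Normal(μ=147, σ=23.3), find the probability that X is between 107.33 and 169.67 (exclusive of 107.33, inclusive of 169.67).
0.790390

We have X ~ Normal(μ=147, σ=23.3).

To find P(107.33 < X ≤ 169.67), we use:
P(107.33 < X ≤ 169.67) = P(X ≤ 169.67) - P(X ≤ 107.33)
                 = F(169.67) - F(107.33)
                 = 0.834714 - 0.044324
                 = 0.790390

So there's approximately a 79.0% chance that X falls in this range.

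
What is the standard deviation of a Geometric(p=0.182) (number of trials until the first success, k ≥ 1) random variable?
4.9694

We have X ~ Geometric(p=0.182) (number of trials until the first success, k ≥ 1).

For a Geometric distribution with p=0.182 (number of trials until the first success, k ≥ 1):
σ = √Var(X) = 4.9694

The standard deviation is the square root of the variance.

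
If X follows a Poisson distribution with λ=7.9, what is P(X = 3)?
0.030465

We have X ~ Poisson(λ=7.9).

For a Poisson distribution, the PMF gives us the probability of each outcome.

Using the PMF formula:
P(X = 3) = 0.030465

Rounded to 4 decimal places: 0.0305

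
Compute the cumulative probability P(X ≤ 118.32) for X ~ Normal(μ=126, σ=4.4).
0.040453

We have X ~ Normal(μ=126, σ=4.4).

The CDF gives us P(X ≤ k).

Using the CDF:
P(X ≤ 118.32) = 0.040453

This means there's approximately a 4.0% chance that X is at most 118.32.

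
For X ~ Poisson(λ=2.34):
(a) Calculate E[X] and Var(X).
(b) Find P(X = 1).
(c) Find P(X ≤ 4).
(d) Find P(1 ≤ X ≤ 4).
(a) E[X] = 2.3400, Var(X) = 2.3400
(b) P(X = 1) = 0.225407
(c) P(X ≤ 4) = 0.911504
(d) P(1 ≤ X ≤ 4) = 0.815177

We have X ~ Poisson(λ=2.34).

(a) Moments:
E[X] = 2.3400
Var(X) = 2.3400
σ = √Var(X) = 1.5297

(b) Point probability using PMF:
P(X = 1) = 0.225407

(c) Cumulative probability using CDF:
P(X ≤ 4) = F(4) = 0.911504

(d) Range probability:
P(1 ≤ X ≤ 4) = P(X ≤ 4) - P(X ≤ 0)
                   = F(4) - F(0)
                   = 0.911504 - 0.096328
                   = 0.815177

This means approximately 81.5% of outcomes fall in the interval [1, 4].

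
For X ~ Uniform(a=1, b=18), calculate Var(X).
24.0833

We have X ~ Uniform(a=1, b=18).

For a Uniform distribution with a=1, b=18:
Var(X) = 24.0833

The variance measures the spread of the distribution around the mean.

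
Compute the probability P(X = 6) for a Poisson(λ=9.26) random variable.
0.083323

We have X ~ Poisson(λ=9.26).

For a Poisson distribution, the PMF gives us the probability of each outcome.

Using the PMF formula:
P(X = 6) = 0.083323

Rounded to 4 decimal places: 0.0833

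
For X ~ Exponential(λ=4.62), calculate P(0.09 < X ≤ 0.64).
0.607827

We have X ~ Exponential(λ=4.62).

To find P(0.09 < X ≤ 0.64), we use:
P(0.09 < X ≤ 0.64) = P(X ≤ 0.64) - P(X ≤ 0.09)
                 = F(0.64) - F(0.09)
                 = 0.948015 - 0.340188
                 = 0.607827

So there's approximately a 60.8% chance that X falls in this range.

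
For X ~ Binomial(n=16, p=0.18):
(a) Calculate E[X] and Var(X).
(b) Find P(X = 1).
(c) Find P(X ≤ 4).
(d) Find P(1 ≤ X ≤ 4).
(a) E[X] = 2.8800, Var(X) = 2.3616
(b) P(X = 1) = 0.146757
(c) P(X ≤ 4) = 0.854236
(d) P(1 ≤ X ≤ 4) = 0.812451

We have X ~ Binomial(n=16, p=0.18).

(a) Moments:
E[X] = 2.8800
Var(X) = 2.3616
σ = √Var(X) = 1.5367

(b) Point probability using PMF:
P(X = 1) = 0.146757

(c) Cumulative probability using CDF:
P(X ≤ 4) = F(4) = 0.854236

(d) Range probability:
P(1 ≤ X ≤ 4) = P(X ≤ 4) - P(X ≤ 0)
                   = F(4) - F(0)
                   = 0.854236 - 0.041785
                   = 0.812451

This means approximately 81.2% of outcomes fall in the interval [1, 4].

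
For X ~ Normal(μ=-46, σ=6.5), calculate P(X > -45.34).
0.459562

We have X ~ Normal(μ=-46, σ=6.5).

P(X > -45.34) = 1 - P(X ≤ -45.34)
                = 1 - F(-45.34)
                = 1 - 0.540438
                = 0.459562

So there's approximately a 46.0% chance that X exceeds -45.34.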